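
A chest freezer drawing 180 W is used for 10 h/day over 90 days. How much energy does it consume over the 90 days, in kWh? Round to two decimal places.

Runtime = 10 h/day × 90 days = 900 h
Energy = 0.18 kW × 900 h = 162 kWh

162.00 kWh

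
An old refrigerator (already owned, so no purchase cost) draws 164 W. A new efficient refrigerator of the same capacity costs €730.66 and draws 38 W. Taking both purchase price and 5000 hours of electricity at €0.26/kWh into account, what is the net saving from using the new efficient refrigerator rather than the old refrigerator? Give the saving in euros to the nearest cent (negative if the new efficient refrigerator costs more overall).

-€566.86

old refrigerator: €0.00 + (164/1000) kW × 5000 h × €0.26 = €0.00 + €213.2 = €213.2
new efficient refrigerator: €730.66 + (38/1000) kW × 5000 h × €0.26 = €730.66 + €49.4 = €780.06
Saving = €213.2 − €780.06 = −€566.86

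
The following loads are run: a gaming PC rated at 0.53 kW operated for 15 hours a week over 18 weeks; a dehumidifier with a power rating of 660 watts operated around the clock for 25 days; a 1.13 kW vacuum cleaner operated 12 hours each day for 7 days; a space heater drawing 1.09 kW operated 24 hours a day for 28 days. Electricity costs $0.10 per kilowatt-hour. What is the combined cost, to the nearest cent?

$136.65

gaming PC: Runtime = 15 h/week × 18 weeks = 270 h
gaming PC: 0.53 kW × 270 h = 143.1 kWh
dehumidifier: Runtime = 24 h × 25 = 600 h
dehumidifier: 0.66 kW × 600 h = 396 kWh
vacuum cleaner: Runtime = 12 h/day × 7 days = 84 h
vacuum cleaner: 1.13 kW × 84 h = 94.92 kWh
space heater: Runtime = 24 h × 28 = 672 h
space heater: 1.09 kW × 672 h = 732.48 kWh
Total energy = 1366.5 kWh
Cost = 1366.5 × $0.10 = $136.65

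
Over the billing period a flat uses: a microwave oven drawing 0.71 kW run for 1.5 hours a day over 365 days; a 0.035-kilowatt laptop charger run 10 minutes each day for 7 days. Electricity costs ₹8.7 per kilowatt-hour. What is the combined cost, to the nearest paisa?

₹3382.26

microwave oven: Runtime = 1.5 h/day × 365 days = 547.5 h
microwave oven: 0.71 kW × 547.5 h = 388.725 kWh
laptop charger: Runtime = 10 min × 7 = 70 min = 1.166666… h
laptop charger: 0.035 kW × 1.166666… h = 0.040833… kWh
Total energy = 388.765833… kWh
Cost = 388.765833… × ₹8.7 = ₹3382.26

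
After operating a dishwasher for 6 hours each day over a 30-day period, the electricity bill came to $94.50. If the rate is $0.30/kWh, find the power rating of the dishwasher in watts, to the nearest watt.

Energy = $94.50 ÷ $0.30/kWh = 315 kWh
Runtime = 6 h/day × 30 days = 180 h
Power = 315 kWh ÷ 180 h = 1.75 kW = 1750 W

1750 W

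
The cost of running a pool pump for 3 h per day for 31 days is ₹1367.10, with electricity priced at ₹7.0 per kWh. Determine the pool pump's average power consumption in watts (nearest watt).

2100 W

Energy = ₹1367.10 ÷ ₹7.0/kWh = 195.3 kWh
Runtime = 3 h/day × 31 days = 93 h
Power = 195.3 kWh ÷ 93 h = 2.1 kW = 2100 W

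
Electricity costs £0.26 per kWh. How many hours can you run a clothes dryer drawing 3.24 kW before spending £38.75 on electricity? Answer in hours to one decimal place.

46.0 h

Energy available = £38.75 ÷ £0.26/kWh = 149.0385 kWh
Hours = 149.0385 kWh ÷ 3.24 kW = 46.0 h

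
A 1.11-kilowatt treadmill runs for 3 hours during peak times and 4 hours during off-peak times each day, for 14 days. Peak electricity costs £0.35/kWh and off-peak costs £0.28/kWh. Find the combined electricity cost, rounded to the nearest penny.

Peak energy = 1.11 kW × 3 h × 14 = 46.62 kWh
Off-peak energy = 1.11 kW × 4 h × 14 = 62.16 kWh
Cost = 46.62 × £0.35 + 62.16 × £0.28 = £16.317 + £17.4048 = £33.72

£33.72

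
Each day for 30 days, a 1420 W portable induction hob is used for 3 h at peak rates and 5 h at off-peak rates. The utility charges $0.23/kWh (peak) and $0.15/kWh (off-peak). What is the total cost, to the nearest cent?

Peak energy = 1.42 kW × 3 h × 30 = 127.8 kWh
Off-peak energy = 1.42 kW × 5 h × 30 = 213 kWh
Cost = 127.8 × $0.23 + 213 × $0.15 = $29.394 + $31.95 = $61.34

$61.34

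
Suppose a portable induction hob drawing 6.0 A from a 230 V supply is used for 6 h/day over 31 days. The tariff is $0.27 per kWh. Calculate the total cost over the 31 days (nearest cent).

Power = 6.0 A × 230 V = 1380 W = 1.38 kW
Runtime = 6 h/day × 31 days = 186 h
Energy = 1.38 kW × 186 h = 256.68 kWh
Cost = 256.68 kWh × $0.27/kWh = $69.30

$69.30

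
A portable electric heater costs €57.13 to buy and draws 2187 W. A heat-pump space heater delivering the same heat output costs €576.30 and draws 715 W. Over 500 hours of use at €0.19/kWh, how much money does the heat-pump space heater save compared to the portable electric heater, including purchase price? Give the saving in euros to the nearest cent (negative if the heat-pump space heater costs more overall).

-€379.33

portable electric heater: €57.13 + (2187/1000) kW × 500 h × €0.19 = €57.13 + €207.765 = €264.895
heat-pump space heater: €576.30 + (715/1000) kW × 500 h × €0.19 = €576.30 + €67.925 = €644.225
Saving = €264.895 − €644.225 = −€379.33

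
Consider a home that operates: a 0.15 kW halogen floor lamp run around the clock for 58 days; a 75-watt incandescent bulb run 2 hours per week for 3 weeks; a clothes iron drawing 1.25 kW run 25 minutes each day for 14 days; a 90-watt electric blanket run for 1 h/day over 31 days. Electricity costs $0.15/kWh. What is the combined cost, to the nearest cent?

halogen floor lamp: Runtime = 24 h × 58 = 1392 h
halogen floor lamp: 0.15 kW × 1392 h = 208.8 kWh
incandescent bulb: Runtime = 2 h/week × 3 weeks = 6 h
incandescent bulb: 0.075 kW × 6 h = 0.45 kWh
clothes iron: Runtime = 25 min × 14 = 350 min = 5.833333… h
clothes iron: 1.25 kW × 5.833333… h = 7.291666… kWh
electric blanket: Runtime = 1 h/day × 31 days = 31 h
electric blanket: 0.09 kW × 31 h = 2.79 kWh
Total energy = 219.331666… kWh
Cost = 219.331666… × $0.15 = $32.90

$32.90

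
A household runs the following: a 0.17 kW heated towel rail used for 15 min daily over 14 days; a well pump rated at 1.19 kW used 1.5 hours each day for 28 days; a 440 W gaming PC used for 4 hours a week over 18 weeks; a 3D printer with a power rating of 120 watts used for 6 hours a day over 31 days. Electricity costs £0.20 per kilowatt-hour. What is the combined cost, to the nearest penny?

heated towel rail: Runtime = 15 min × 14 = 210 min = 3.5 h
heated towel rail: 0.17 kW × 3.5 h = 0.595 kWh
well pump: Runtime = 1.5 h/day × 28 days = 42 h
well pump: 1.19 kW × 42 h = 49.98 kWh
gaming PC: Runtime = 4 h/week × 18 weeks = 72 h
gaming PC: 0.44 kW × 72 h = 31.68 kWh
3D printer: Runtime = 6 h/day × 31 days = 186 h
3D printer: 0.12 kW × 186 h = 22.32 kWh
Total energy = 104.575 kWh
Cost = 104.575 × £0.20 = £20.92

£20.92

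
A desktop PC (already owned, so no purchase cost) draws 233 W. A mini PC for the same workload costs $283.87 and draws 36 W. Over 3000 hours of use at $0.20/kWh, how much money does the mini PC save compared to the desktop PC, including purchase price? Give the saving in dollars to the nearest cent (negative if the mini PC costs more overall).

-$165.67

desktop PC: $0.00 + (233/1000) kW × 3000 h × $0.20 = $0.00 + $139.8 = $139.8
mini PC: $283.87 + (36/1000) kW × 3000 h × $0.20 = $283.87 + $21.6 = $305.47
Saving = $139.8 − $305.47 = −$165.67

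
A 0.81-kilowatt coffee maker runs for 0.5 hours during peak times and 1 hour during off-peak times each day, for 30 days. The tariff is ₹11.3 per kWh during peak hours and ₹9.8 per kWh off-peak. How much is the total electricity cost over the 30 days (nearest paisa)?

₹375.44

Peak energy = 0.81 kW × 0.5 h × 30 = 12.15 kWh
Off-peak energy = 0.81 kW × 1 h × 30 = 24.3 kWh
Cost = 12.15 × ₹11.3 + 24.3 × ₹9.8 = ₹137.295 + ₹238.14 = ₹375.44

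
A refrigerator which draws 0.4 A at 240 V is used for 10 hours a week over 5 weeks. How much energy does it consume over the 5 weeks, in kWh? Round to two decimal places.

4.80 kWh

Power = 0.4 A × 240 V = 96 W = 0.096 kW
Runtime = 10 h/week × 5 weeks = 50 h
Energy = 0.096 kW × 50 h = 4.8 kWh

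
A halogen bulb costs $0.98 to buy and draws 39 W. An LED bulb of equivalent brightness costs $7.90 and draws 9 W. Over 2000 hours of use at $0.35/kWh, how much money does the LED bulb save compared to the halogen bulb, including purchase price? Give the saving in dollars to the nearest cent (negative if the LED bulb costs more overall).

$14.08

halogen bulb: $0.98 + (39/1000) kW × 2000 h × $0.35 = $0.98 + $27.3 = $28.28
LED bulb: $7.90 + (9/1000) kW × 2000 h × $0.35 = $7.90 + $6.3 = $14.2
Saving = $28.28 − $14.2 = $14.08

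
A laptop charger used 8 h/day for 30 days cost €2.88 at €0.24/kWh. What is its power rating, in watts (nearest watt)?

Energy = €2.88 ÷ €0.24/kWh = 12 kWh
Runtime = 8 h/day × 30 days = 240 h
Power = 12 kWh ÷ 240 h = 0.05 kW = 50 W

50 W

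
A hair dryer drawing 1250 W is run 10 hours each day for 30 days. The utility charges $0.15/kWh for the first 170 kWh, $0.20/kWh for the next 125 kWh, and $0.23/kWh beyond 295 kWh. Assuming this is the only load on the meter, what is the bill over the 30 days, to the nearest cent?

$68.90

Runtime = 10 h/day × 30 days = 300 h
Energy = 1.25 kW × 300 h = 375 kWh
Tier 1 (0–170 kWh): 170 × $0.15 = $25.5
Tier 2 (170–295 kWh): 125 × $0.20 = $25
Above 295 kWh: 80 × $0.23 = $18.4
Bill = $68.90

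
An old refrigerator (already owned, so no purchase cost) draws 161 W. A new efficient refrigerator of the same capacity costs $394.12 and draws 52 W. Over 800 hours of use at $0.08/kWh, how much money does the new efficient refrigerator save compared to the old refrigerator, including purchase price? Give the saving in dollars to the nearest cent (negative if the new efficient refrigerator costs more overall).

-$387.14

old refrigerator: $0.00 + (161/1000) kW × 800 h × $0.08 = $0.00 + $10.304 = $10.304
new efficient refrigerator: $394.12 + (52/1000) kW × 800 h × $0.08 = $394.12 + $3.328 = $397.448
Saving = $10.304 − $397.448 = −$387.144 → -$387.14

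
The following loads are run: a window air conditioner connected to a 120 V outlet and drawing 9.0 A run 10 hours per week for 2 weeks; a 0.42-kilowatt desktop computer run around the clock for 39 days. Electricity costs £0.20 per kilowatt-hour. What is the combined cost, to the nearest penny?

window air conditioner: Power = 9.0 A × 120 V = 1080 W = 1.08 kW
window air conditioner: Runtime = 10 h/week × 2 weeks = 20 h
window air conditioner: 1.08 kW × 20 h = 21.6 kWh
desktop computer: Runtime = 24 h × 39 = 936 h
desktop computer: 0.42 kW × 936 h = 393.12 kWh
Total energy = 414.72 kWh
Cost = 414.72 × £0.20 = £82.94

£82.94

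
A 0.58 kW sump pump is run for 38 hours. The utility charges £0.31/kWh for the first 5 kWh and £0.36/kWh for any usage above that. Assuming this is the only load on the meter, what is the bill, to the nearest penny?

£7.68

Energy = 0.58 kW × 38 h = 22.04 kWh
Tier 1 (0–5 kWh): 5 × £0.31 = £1.55
Above 5 kWh: 17.04 × £0.36 = £6.1344
Bill = £7.68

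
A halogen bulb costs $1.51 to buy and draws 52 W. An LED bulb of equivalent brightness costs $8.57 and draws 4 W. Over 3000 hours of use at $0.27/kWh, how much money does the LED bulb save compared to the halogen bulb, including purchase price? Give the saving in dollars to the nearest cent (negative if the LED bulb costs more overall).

halogen bulb: $1.51 + (52/1000) kW × 3000 h × $0.27 = $1.51 + $42.12 = $43.63
LED bulb: $8.57 + (4/1000) kW × 3000 h × $0.27 = $8.57 + $3.24 = $11.81
Saving = $43.63 − $11.81 = $31.82

$31.82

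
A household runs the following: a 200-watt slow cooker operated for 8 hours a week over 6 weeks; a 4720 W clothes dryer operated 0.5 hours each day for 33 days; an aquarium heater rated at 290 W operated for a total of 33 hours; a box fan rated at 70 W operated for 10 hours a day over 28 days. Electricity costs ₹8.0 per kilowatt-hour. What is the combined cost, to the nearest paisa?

₹933.20

slow cooker: Runtime = 8 h/week × 6 weeks = 48 h
slow cooker: 0.2 kW × 48 h = 9.6 kWh
clothes dryer: Runtime = 0.5 h/day × 33 days = 16.5 h
clothes dryer: 4.72 kW × 16.5 h = 77.88 kWh
aquarium heater: 0.29 kW × 33 h = 9.57 kWh
box fan: Runtime = 10 h/day × 28 days = 280 h
box fan: 0.07 kW × 280 h = 19.6 kWh
Total energy = 116.65 kWh
Cost = 116.65 × ₹8.0 = ₹933.20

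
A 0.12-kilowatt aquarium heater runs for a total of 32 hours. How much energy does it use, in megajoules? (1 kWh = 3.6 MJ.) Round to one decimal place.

Energy = 0.12 kW × 32 h = 3.84 kWh
= 3.84 × 3.6 MJ = 13.8 MJ

13.8 MJ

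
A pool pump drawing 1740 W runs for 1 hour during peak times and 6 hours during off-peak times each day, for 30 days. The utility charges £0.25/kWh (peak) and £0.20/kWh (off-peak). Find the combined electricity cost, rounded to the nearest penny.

Peak energy = 1.74 kW × 1 h × 30 = 52.2 kWh
Off-peak energy = 1.74 kW × 6 h × 30 = 313.2 kWh
Cost = 52.2 × £0.25 + 313.2 × £0.20 = £13.05 + £62.64 = £75.69

£75.69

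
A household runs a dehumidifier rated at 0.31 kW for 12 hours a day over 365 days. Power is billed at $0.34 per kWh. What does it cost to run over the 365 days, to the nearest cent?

$461.65

Runtime = 12 h/day × 365 days = 4380 h
Energy = 0.31 kW × 4380 h = 1357.8 kWh
Cost = 1357.8 kWh × $0.34/kWh = $461.65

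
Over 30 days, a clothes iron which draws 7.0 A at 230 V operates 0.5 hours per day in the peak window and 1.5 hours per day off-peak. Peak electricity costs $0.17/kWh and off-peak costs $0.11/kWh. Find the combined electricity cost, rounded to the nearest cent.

$12.08

Power = 7.0 A × 230 V = 1610 W = 1.61 kW
Peak energy = 1.61 kW × 0.5 h × 30 = 24.15 kWh
Off-peak energy = 1.61 kW × 1.5 h × 30 = 72.45 kWh
Cost = 24.15 × $0.17 + 72.45 × $0.11 = $4.1055 + $7.9695 = $12.08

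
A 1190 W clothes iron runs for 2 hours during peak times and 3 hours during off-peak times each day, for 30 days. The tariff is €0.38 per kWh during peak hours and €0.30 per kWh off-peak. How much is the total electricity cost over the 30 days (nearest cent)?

Peak energy = 1.19 kW × 2 h × 30 = 71.4 kWh
Off-peak energy = 1.19 kW × 3 h × 30 = 107.1 kWh
Cost = 71.4 × €0.38 + 107.1 × €0.30 = €27.132 + €32.13 = €59.26

€59.26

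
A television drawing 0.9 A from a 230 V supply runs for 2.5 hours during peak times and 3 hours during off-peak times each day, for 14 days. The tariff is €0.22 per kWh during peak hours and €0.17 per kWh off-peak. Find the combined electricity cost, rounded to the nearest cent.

Power = 0.9 A × 230 V = 207 W = 0.207 kW
Peak energy = 0.207 kW × 2.5 h × 14 = 7.245 kWh
Off-peak energy = 0.207 kW × 3 h × 14 = 8.694 kWh
Cost = 7.245 × €0.22 + 8.694 × €0.17 = €1.5939 + €1.47798 = €3.07

€3.07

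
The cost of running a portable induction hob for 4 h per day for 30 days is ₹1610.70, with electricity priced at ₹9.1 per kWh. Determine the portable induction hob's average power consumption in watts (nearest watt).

1475 W

Energy = ₹1610.70 ÷ ₹9.1/kWh = 177 kWh
Runtime = 4 h/day × 30 days = 120 h
Power = 177 kWh ÷ 120 h = 1.475 kW = 1475 W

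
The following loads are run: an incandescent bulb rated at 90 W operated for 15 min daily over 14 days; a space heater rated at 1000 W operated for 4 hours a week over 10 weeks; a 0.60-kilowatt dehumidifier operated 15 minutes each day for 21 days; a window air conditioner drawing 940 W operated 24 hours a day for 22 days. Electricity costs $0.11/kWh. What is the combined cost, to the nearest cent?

incandescent bulb: Runtime = 15 min × 14 = 210 min = 3.5 h
incandescent bulb: 0.09 kW × 3.5 h = 0.315 kWh
space heater: Runtime = 4 h/week × 10 weeks = 40 h
space heater: 1 kW × 40 h = 40 kWh
dehumidifier: Runtime = 15 min × 21 = 315 min = 5.25 h
dehumidifier: 0.6 kW × 5.25 h = 3.15 kWh
window air conditioner: Runtime = 24 h × 22 = 528 h
window air conditioner: 0.94 kW × 528 h = 496.32 kWh
Total energy = 539.785 kWh
Cost = 539.785 × $0.11 = $59.38

$59.38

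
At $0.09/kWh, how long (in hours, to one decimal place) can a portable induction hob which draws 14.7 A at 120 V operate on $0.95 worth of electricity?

6.0 h

Power = 14.7 A × 120 V = 1764 W = 1.764 kW
Energy available = $0.95 ÷ $0.09/kWh = 10.5556 kWh
Hours = 10.5556 kWh ÷ 1.764 kW = 6.0 h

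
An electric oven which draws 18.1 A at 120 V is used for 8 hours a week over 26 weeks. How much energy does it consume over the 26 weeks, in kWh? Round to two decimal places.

Power = 18.1 A × 120 V = 2172 W = 2.172 kW
Runtime = 8 h/week × 26 weeks = 208 h
Energy = 2.172 kW × 208 h = 451.776 kWh ≈ 451.78 kWh

451.78 kWh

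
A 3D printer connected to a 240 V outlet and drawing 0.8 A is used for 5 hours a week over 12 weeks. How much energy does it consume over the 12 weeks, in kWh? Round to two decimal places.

11.52 kWh

Power = 0.8 A × 240 V = 192 W = 0.192 kW
Runtime = 5 h/week × 12 weeks = 60 h
Energy = 0.192 kW × 60 h = 11.52 kWh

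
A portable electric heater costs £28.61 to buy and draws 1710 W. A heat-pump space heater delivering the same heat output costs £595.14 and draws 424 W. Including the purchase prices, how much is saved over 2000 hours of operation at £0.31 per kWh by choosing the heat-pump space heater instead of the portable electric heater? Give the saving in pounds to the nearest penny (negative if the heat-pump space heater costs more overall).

£230.79

portable electric heater: £28.61 + (1710/1000) kW × 2000 h × £0.31 = £28.61 + £1060.2 = £1088.81
heat-pump space heater: £595.14 + (424/1000) kW × 2000 h × £0.31 = £595.14 + £262.88 = £858.02
Saving = £1088.81 − £858.02 = £230.79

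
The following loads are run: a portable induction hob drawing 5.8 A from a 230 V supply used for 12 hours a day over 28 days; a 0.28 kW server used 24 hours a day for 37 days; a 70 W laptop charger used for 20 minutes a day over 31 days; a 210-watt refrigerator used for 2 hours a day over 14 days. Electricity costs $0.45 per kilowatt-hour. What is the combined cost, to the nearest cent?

portable induction hob: Power = 5.8 A × 230 V = 1334 W = 1.334 kW
portable induction hob: Runtime = 12 h/day × 28 days = 336 h
portable induction hob: 1.334 kW × 336 h = 448.224 kWh
server: Runtime = 24 h × 37 = 888 h
server: 0.28 kW × 888 h = 248.64 kWh
laptop charger: Runtime = 20 min × 31 = 620 min = 10.333333… h
laptop charger: 0.07 kW × 10.333333… h = 0.723333… kWh
refrigerator: Runtime = 2 h/day × 14 days = 28 h
refrigerator: 0.21 kW × 28 h = 5.88 kWh
Total energy = 703.467333… kWh
Cost = 703.467333… × $0.45 = $316.56

$316.56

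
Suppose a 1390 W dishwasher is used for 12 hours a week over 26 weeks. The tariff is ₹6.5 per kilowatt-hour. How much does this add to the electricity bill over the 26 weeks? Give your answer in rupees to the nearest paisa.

₹2818.92

Runtime = 12 h/week × 26 weeks = 312 h
Energy = 1.39 kW × 312 h = 433.68 kWh
Cost = 433.68 kWh × ₹6.5/kWh = ₹2818.92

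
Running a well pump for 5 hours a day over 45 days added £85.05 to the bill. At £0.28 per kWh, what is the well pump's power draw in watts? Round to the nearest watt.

Energy = £85.05 ÷ £0.28/kWh = 303.75 kWh
Runtime = 5 h/day × 45 days = 225 h
Power = 303.75 kWh ÷ 225 h = 1.35 kW = 1350 W

1350 W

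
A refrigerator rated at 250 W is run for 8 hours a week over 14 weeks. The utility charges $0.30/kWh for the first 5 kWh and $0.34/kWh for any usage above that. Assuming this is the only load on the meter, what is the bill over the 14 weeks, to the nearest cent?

$9.32

Runtime = 8 h/week × 14 weeks = 112 h
Energy = 0.25 kW × 112 h = 28 kWh
Tier 1 (0–5 kWh): 5 × $0.30 = $1.5
Above 5 kWh: 23 × $0.34 = $7.82
Bill = $9.32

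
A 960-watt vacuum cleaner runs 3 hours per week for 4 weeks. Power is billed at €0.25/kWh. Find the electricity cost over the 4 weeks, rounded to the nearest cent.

Runtime = 3 h/week × 4 weeks = 12 h
Energy = 0.96 kW × 12 h = 11.52 kWh
Cost = 11.52 kWh × €0.25/kWh = €2.88

€2.88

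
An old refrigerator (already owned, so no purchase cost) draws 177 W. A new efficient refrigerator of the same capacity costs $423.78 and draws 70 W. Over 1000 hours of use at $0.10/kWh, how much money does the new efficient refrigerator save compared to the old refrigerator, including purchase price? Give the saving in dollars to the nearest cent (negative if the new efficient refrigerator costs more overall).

old refrigerator: $0.00 + (177/1000) kW × 1000 h × $0.10 = $0.00 + $17.7 = $17.7
new efficient refrigerator: $423.78 + (70/1000) kW × 1000 h × $0.10 = $423.78 + $7 = $430.78
Saving = $17.7 − $430.78 = −$413.08

-$413.08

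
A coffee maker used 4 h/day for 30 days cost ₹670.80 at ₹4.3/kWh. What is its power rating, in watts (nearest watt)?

1300 W

Energy = ₹670.80 ÷ ₹4.3/kWh = 156 kWh
Runtime = 4 h/day × 30 days = 120 h
Power = 156 kWh ÷ 120 h = 1.3 kW = 1300 W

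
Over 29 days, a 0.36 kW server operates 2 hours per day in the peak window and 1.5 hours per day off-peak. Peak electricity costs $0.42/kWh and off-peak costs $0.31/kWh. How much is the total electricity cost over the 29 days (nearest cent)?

Peak energy = 0.36 kW × 2 h × 29 = 20.88 kWh
Off-peak energy = 0.36 kW × 1.5 h × 29 = 15.66 kWh
Cost = 20.88 × $0.42 + 15.66 × $0.31 = $8.7696 + $4.8546 = $13.62

$13.62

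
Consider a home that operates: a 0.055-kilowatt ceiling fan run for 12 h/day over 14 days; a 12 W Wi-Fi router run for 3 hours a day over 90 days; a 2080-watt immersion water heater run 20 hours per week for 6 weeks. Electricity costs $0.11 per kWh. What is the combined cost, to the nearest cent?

ceiling fan: Runtime = 12 h/day × 14 days = 168 h
ceiling fan: 0.055 kW × 168 h = 9.24 kWh
Wi-Fi router: Runtime = 3 h/day × 90 days = 270 h
Wi-Fi router: 0.012 kW × 270 h = 3.24 kWh
immersion water heater: Runtime = 20 h/week × 6 weeks = 120 h
immersion water heater: 2.08 kW × 120 h = 249.6 kWh
Total energy = 262.08 kWh
Cost = 262.08 × $0.11 = $28.83

$28.83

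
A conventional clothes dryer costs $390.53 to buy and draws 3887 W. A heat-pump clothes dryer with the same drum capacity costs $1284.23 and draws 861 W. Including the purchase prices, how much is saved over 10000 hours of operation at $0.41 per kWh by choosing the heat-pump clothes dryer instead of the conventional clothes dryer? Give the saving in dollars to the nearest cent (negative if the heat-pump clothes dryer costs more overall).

$11512.90

conventional clothes dryer: $390.53 + (3887/1000) kW × 10000 h × $0.41 = $390.53 + $15936.7 = $16327.23
heat-pump clothes dryer: $1284.23 + (861/1000) kW × 10000 h × $0.41 = $1284.23 + $3530.1 = $4814.33
Saving = $16327.23 − $4814.33 = $11512.9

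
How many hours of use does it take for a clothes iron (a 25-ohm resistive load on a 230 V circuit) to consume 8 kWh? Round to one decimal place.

3.8 h

Power = V²/R = 230²/25 = 2116 W = 2.116 kW
Hours = 8 kWh ÷ 2.116 kW = 3.8 h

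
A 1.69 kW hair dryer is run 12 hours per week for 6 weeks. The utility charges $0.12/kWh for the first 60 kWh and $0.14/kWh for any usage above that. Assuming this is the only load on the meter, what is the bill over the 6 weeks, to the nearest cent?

$15.84

Runtime = 12 h/week × 6 weeks = 72 h
Energy = 1.69 kW × 72 h = 121.68 kWh
Tier 1 (0–60 kWh): 60 × $0.12 = $7.2
Above 60 kWh: 61.68 × $0.14 = $8.6352
Bill = $15.84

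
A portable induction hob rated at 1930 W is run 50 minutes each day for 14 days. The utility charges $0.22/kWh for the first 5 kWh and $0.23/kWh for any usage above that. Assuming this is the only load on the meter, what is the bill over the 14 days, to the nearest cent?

Runtime = 50 min × 14 = 700 min = 11.666666… h
Energy = 1.93 kW × 11.666666… h = 22.516666… kWh
Tier 1 (0–5 kWh): 5 × $0.22 = $1.1
Above 5 kWh: 17.516666… × $0.23 = $4.028833…
Bill = $5.13

$5.13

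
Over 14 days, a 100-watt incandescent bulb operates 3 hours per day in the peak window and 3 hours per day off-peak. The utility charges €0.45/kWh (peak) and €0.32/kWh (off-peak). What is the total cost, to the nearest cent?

€3.23

Peak energy = 0.1 kW × 3 h × 14 = 4.2 kWh
Off-peak energy = 0.1 kW × 3 h × 14 = 4.2 kWh
Cost = 4.2 × €0.45 + 4.2 × €0.32 = €1.89 + €1.344 = €3.23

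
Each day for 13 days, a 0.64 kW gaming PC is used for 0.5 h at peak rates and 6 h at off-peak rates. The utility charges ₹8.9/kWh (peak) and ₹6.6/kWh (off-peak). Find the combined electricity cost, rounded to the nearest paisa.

₹366.50

Peak energy = 0.64 kW × 0.5 h × 13 = 4.16 kWh
Off-peak energy = 0.64 kW × 6 h × 13 = 49.92 kWh
Cost = 4.16 × ₹8.9 + 49.92 × ₹6.6 = ₹37.024 + ₹329.472 = ₹366.50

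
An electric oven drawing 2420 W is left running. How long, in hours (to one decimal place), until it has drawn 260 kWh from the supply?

107.4 h

Hours = 260 kWh ÷ 2.42 kW = 107.4 h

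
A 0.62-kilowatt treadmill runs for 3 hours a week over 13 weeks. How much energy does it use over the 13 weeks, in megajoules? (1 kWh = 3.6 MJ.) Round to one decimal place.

Runtime = 3 h/week × 13 weeks = 39 h
Energy = 0.62 kW × 39 h = 24.18 kWh
= 24.18 × 3.6 MJ = 87.0 MJ

87.0 MJ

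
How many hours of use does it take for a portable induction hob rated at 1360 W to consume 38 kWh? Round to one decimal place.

Hours = 38 kWh ÷ 1.36 kW = 27.9 h

27.9 h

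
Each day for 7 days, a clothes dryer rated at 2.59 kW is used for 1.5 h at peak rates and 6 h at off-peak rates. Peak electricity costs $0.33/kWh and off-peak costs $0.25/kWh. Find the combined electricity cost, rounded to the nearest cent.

$36.17

Peak energy = 2.59 kW × 1.5 h × 7 = 27.195 kWh
Off-peak energy = 2.59 kW × 6 h × 7 = 108.78 kWh
Cost = 27.195 × $0.33 + 108.78 × $0.25 = $8.97435 + $27.195 = $36.17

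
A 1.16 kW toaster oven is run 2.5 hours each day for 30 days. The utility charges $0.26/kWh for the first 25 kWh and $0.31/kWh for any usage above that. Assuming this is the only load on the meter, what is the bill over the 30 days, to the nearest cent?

Runtime = 2.5 h/day × 30 days = 75 h
Energy = 1.16 kW × 75 h = 87 kWh
Tier 1 (0–25 kWh): 25 × $0.26 = $6.5
Above 25 kWh: 62 × $0.31 = $19.22
Bill = $25.72

$25.72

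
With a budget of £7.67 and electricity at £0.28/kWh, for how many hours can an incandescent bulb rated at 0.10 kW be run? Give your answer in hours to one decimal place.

273.9 h

Energy available = £7.67 ÷ £0.28/kWh = 27.3929 kWh
Hours = 27.3929 kWh ÷ 0.1 kW = 273.9 h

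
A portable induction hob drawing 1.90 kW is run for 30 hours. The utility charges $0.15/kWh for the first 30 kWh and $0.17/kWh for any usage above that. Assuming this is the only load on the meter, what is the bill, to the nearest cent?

$9.09

Energy = 1.9 kW × 30 h = 57 kWh
Tier 1 (0–30 kWh): 30 × $0.15 = $4.5
Above 30 kWh: 27 × $0.17 = $4.59
Bill = $9.09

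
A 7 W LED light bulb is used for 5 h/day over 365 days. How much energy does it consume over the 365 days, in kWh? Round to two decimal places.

12.78 kWh

Runtime = 5 h/day × 365 days = 1825 h
Energy = 0.007 kW × 1825 h = 12.775 kWh ≈ 12.78 kWh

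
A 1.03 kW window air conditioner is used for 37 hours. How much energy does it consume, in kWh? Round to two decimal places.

38.11 kWh

Energy = 1.03 kW × 37 h = 38.11 kWh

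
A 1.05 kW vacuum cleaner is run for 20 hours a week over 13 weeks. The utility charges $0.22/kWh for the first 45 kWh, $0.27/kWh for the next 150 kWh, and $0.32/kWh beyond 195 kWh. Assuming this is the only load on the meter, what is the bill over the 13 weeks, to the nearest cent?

$75.36

Runtime = 20 h/week × 13 weeks = 260 h
Energy = 1.05 kW × 260 h = 273 kWh
Tier 1 (0–45 kWh): 45 × $0.22 = $9.9
Tier 2 (45–195 kWh): 150 × $0.27 = $40.5
Above 195 kWh: 78 × $0.32 = $24.96
Bill = $75.36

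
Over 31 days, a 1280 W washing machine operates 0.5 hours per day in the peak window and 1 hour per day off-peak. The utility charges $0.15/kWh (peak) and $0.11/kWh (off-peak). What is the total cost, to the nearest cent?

$7.34

Peak energy = 1.28 kW × 0.5 h × 31 = 19.84 kWh
Off-peak energy = 1.28 kW × 1 h × 31 = 39.68 kWh
Cost = 19.84 × $0.15 + 39.68 × $0.11 = $2.976 + $4.3648 = $7.34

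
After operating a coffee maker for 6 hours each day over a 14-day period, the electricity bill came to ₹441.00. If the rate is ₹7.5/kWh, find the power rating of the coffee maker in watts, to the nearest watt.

Energy = ₹441.00 ÷ ₹7.5/kWh = 58.8 kWh
Runtime = 6 h/day × 14 days = 84 h
Power = 58.8 kWh ÷ 84 h = 0.7 kW = 700 W

700 W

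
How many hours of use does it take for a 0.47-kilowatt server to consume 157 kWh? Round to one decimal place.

334.0 h

Hours = 157 kWh ÷ 0.47 kW = 334.0 h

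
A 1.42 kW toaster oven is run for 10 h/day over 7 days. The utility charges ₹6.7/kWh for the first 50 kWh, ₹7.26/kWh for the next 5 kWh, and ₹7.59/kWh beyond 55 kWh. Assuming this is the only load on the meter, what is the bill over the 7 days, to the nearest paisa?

Runtime = 10 h/day × 7 days = 70 h
Energy = 1.42 kW × 70 h = 99.4 kWh
Tier 1 (0–50 kWh): 50 × ₹6.7 = ₹335
Tier 2 (50–55 kWh): 5 × ₹7.26 = ₹36.3
Above 55 kWh: 44.4 × ₹7.59 = ₹336.996
Bill = ₹708.30

₹708.30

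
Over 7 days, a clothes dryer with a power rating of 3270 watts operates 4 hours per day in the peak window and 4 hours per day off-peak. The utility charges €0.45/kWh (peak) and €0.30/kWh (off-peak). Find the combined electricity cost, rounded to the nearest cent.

Peak energy = 3.27 kW × 4 h × 7 = 91.56 kWh
Off-peak energy = 3.27 kW × 4 h × 7 = 91.56 kWh
Cost = 91.56 × €0.45 + 91.56 × €0.30 = €41.202 + €27.468 = €68.67

€68.67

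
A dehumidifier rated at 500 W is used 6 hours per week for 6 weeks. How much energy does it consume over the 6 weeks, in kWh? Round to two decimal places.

Runtime = 6 h/week × 6 weeks = 36 h
Energy = 0.5 kW × 36 h = 18 kWh

18.00 kWh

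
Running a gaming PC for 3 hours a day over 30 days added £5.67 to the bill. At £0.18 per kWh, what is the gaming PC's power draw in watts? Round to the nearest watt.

Energy = £5.67 ÷ £0.18/kWh = 31.5 kWh
Runtime = 3 h/day × 30 days = 90 h
Power = 31.5 kWh ÷ 90 h = 0.35 kW = 350 W

350 W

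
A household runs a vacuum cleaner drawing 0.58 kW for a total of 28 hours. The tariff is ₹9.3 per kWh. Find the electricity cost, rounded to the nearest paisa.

₹151.03

Energy = 0.58 kW × 28 h = 16.24 kWh
Cost = 16.24 kWh × ₹9.3/kWh = ₹151.03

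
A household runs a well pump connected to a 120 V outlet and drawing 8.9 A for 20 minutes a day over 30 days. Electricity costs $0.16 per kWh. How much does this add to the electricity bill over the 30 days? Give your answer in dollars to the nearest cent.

$1.71

Power = 8.9 A × 120 V = 1068 W = 1.068 kW
Runtime = 20 min × 30 = 600 min = 10 h
Energy = 1.068 kW × 10 h = 10.68 kWh
Cost = 10.68 kWh × $0.16/kWh = $1.71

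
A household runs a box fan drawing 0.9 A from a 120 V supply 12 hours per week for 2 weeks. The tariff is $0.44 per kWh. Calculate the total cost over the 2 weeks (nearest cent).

$1.14

Power = 0.9 A × 120 V = 108 W = 0.108 kW
Runtime = 12 h/week × 2 weeks = 24 h
Energy = 0.108 kW × 24 h = 2.592 kWh
Cost = 2.592 kWh × $0.44/kWh = $1.14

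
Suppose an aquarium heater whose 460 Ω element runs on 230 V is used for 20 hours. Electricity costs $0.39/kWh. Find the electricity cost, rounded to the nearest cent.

$0.90

Power = V²/R = 230²/460 = 115 W = 0.115 kW
Energy = 0.115 kW × 20 h = 2.3 kWh
Cost = 2.3 kWh × $0.39/kWh = $0.90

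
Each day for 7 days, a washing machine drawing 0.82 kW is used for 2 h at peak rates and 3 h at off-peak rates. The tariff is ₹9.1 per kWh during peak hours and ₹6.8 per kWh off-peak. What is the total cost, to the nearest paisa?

₹221.56

Peak energy = 0.82 kW × 2 h × 7 = 11.48 kWh
Off-peak energy = 0.82 kW × 3 h × 7 = 17.22 kWh
Cost = 11.48 × ₹9.1 + 17.22 × ₹6.8 = ₹104.468 + ₹117.096 = ₹221.56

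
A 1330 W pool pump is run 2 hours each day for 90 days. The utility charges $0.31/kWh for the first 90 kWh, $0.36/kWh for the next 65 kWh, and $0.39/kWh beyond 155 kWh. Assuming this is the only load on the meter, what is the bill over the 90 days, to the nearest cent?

Runtime = 2 h/day × 90 days = 180 h
Energy = 1.33 kW × 180 h = 239.4 kWh
Tier 1 (0–90 kWh): 90 × $0.31 = $27.9
Tier 2 (90–155 kWh): 65 × $0.36 = $23.4
Above 155 kWh: 84.4 × $0.39 = $32.916
Bill = $84.22

$84.22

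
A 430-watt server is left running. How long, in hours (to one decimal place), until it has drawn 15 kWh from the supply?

Hours = 15 kWh ÷ 0.43 kW = 34.9 h

34.9 h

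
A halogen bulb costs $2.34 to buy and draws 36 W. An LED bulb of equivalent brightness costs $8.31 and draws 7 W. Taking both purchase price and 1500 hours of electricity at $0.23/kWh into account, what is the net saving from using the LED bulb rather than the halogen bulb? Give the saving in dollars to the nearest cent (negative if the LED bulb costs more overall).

$4.04

halogen bulb: $2.34 + (36/1000) kW × 1500 h × $0.23 = $2.34 + $12.42 = $14.76
LED bulb: $8.31 + (7/1000) kW × 1500 h × $0.23 = $8.31 + $2.415 = $10.725
Saving = $14.76 − $10.725 = $4.035 → $4.04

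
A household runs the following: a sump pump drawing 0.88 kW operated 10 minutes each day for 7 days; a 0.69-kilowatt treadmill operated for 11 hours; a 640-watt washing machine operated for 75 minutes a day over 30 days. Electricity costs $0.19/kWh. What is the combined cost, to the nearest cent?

sump pump: Runtime = 10 min × 7 = 70 min = 1.166666… h
sump pump: 0.88 kW × 1.166666… h = 1.026666… kWh
treadmill: 0.69 kW × 11 h = 7.59 kWh
washing machine: Runtime = 75 min × 30 = 2250 min = 37.5 h
washing machine: 0.64 kW × 37.5 h = 24 kWh
Total energy = 32.616666… kWh
Cost = 32.616666… × $0.19 = $6.20

$6.20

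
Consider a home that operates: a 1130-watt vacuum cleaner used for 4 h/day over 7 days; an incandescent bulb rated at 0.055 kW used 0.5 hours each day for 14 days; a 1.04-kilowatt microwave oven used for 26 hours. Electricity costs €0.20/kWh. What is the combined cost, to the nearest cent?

€11.81

vacuum cleaner: Runtime = 4 h/day × 7 days = 28 h
vacuum cleaner: 1.13 kW × 28 h = 31.64 kWh
incandescent bulb: Runtime = 0.5 h/day × 14 days = 7 h
incandescent bulb: 0.055 kW × 7 h = 0.385 kWh
microwave oven: 1.04 kW × 26 h = 27.04 kWh
Total energy = 59.065 kWh
Cost = 59.065 × €0.20 = €11.81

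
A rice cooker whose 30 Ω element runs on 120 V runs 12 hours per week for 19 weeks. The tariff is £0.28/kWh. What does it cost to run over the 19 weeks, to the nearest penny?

Power = V²/R = 120²/30 = 480 W = 0.48 kW
Runtime = 12 h/week × 19 weeks = 228 h
Energy = 0.48 kW × 228 h = 109.44 kWh
Cost = 109.44 kWh × £0.28/kWh = £30.64

£30.64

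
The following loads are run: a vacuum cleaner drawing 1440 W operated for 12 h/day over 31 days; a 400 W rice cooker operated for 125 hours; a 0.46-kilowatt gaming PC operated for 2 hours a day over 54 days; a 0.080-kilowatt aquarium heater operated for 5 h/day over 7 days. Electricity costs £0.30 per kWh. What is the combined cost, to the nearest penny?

vacuum cleaner: Runtime = 12 h/day × 31 days = 372 h
vacuum cleaner: 1.44 kW × 372 h = 535.68 kWh
rice cooker: 0.4 kW × 125 h = 50 kWh
gaming PC: Runtime = 2 h/day × 54 days = 108 h
gaming PC: 0.46 kW × 108 h = 49.68 kWh
aquarium heater: Runtime = 5 h/day × 7 days = 35 h
aquarium heater: 0.08 kW × 35 h = 2.8 kWh
Total energy = 638.16 kWh
Cost = 638.16 × £0.30 = £191.45

£191.45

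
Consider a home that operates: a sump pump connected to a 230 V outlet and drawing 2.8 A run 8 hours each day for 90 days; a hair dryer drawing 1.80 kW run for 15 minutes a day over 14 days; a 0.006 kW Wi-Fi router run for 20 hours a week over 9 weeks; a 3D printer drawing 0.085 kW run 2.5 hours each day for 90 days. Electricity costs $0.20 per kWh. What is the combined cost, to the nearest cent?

sump pump: Power = 2.8 A × 230 V = 644 W = 0.644 kW
sump pump: Runtime = 8 h/day × 90 days = 720 h
sump pump: 0.644 kW × 720 h = 463.68 kWh
hair dryer: Runtime = 15 min × 14 = 210 min = 3.5 h
hair dryer: 1.8 kW × 3.5 h = 6.3 kWh
Wi-Fi router: Runtime = 20 h/week × 9 weeks = 180 h
Wi-Fi router: 0.006 kW × 180 h = 1.08 kWh
3D printer: Runtime = 2.5 h/day × 90 days = 225 h
3D printer: 0.085 kW × 225 h = 19.125 kWh
Total energy = 490.185 kWh
Cost = 490.185 × $0.20 = $98.04

$98.04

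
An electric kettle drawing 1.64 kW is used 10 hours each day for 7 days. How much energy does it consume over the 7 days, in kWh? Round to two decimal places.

Runtime = 10 h/day × 7 days = 70 h
Energy = 1.64 kW × 70 h = 114.8 kWh

114.80 kWh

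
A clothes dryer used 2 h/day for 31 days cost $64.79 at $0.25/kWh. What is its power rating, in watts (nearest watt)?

4180 W

Energy = $64.79 ÷ $0.25/kWh = 259.16 kWh
Runtime = 2 h/day × 31 days = 62 h
Power = 259.16 kWh ÷ 62 h = 4.18 kW = 4180 W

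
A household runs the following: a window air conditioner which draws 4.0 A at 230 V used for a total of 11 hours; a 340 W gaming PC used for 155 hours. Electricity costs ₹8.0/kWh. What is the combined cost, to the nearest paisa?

window air conditioner: Power = 4.0 A × 230 V = 920 W = 0.92 kW
window air conditioner: 0.92 kW × 11 h = 10.12 kWh
gaming PC: 0.34 kW × 155 h = 52.7 kWh
Total energy = 62.82 kWh
Cost = 62.82 × ₹8.0 = ₹502.56

₹502.56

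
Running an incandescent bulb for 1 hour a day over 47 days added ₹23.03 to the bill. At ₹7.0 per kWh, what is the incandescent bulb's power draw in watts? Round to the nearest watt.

70 W

Energy = ₹23.03 ÷ ₹7.0/kWh = 3.29 kWh
Runtime = 1 h/day × 47 days = 47 h
Power = 3.29 kWh ÷ 47 h = 0.07 kW = 70 W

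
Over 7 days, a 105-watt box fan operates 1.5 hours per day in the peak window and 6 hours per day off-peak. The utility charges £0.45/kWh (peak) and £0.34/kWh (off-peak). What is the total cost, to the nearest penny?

£2.00

Peak energy = 0.105 kW × 1.5 h × 7 = 1.1025 kWh
Off-peak energy = 0.105 kW × 6 h × 7 = 4.41 kWh
Cost = 1.1025 × £0.45 + 4.41 × £0.34 = £0.496125 + £1.4994 = £2.00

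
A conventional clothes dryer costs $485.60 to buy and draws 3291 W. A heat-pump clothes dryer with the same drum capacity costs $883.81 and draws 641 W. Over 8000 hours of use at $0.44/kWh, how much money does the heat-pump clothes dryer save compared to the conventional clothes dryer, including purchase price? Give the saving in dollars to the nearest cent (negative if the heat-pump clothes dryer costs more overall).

conventional clothes dryer: $485.60 + (3291/1000) kW × 8000 h × $0.44 = $485.60 + $11584.32 = $12069.92
heat-pump clothes dryer: $883.81 + (641/1000) kW × 8000 h × $0.44 = $883.81 + $2256.32 = $3140.13
Saving = $12069.92 − $3140.13 = $8929.79

$8929.79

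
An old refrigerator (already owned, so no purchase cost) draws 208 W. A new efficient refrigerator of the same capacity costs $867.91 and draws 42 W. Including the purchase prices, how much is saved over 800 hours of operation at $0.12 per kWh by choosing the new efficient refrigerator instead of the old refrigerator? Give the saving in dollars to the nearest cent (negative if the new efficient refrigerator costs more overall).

old refrigerator: $0.00 + (208/1000) kW × 800 h × $0.12 = $0.00 + $19.968 = $19.968
new efficient refrigerator: $867.91 + (42/1000) kW × 800 h × $0.12 = $867.91 + $4.032 = $871.942
Saving = $19.968 − $871.942 = −$851.974 → -$851.97

-$851.97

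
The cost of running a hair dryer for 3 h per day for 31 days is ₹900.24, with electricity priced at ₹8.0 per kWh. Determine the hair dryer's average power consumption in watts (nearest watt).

1210 W

Energy = ₹900.24 ÷ ₹8.0/kWh = 112.53 kWh
Runtime = 3 h/day × 31 days = 93 h
Power = 112.53 kWh ÷ 93 h = 1.21 kW = 1210 W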